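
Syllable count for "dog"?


Word: "dog"
Syllable breakdown: dog
Counting: 1 part
= 1 syllable


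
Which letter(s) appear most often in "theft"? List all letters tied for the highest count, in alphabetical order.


Word: "theft"
Letter counts:
  'e': 1
  'f': 1
  'h': 1
  't': 2
Maximum count = 2
Most frequent = 't' (2 times each)


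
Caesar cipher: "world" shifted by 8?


Word: "world"
Shift: 8
Each letter → (letter + shift) mod 26:
  'w' (22) + 8 = 4 → 'e'
  'o' (14) + 8 = 22 → 'w'
  'r' (17) + 8 = 25 → 'z'
  'l' (11) + 8 = 19 → 't'
  'd' (3) + 8 = 11 → 'l'
Result = "ewztl"


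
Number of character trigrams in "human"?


Word: "human" (length 5)
Number of 3-grams = length - 3 + 1 = 5 - 3 + 1
= 3


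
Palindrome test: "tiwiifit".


Word: "tiwiifit"
Reversed: "tifiiwit"
Forward == Backward? tiwiifit != tifiiwit
Palindrome = No


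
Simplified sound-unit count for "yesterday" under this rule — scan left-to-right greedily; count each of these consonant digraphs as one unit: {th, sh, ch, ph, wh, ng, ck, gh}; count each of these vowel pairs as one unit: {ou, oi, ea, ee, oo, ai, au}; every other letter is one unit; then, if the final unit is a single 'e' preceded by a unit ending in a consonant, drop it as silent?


Word: "yesterday" (9 letters)
Left-to-right scan:
  [1] 'y' (letter)
  [2] 'e' (letter)
  [3] 's' (letter)
  [4] 't' (letter)
  [5] 'e' (letter)
  [6] 'r' (letter)
  [7] 'd' (letter)
  [8] 'a' (letter)
  [9] 'y' (letter)
Units from scan: 9
Sound units = 9 units


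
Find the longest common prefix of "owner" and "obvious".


Word 1: "owner"
Word 2: "obvious"
Comparing from start:
  Pos 0: 'o' == 'o'
  Pos 1: 'w' != 'b' (stop)
LCP = "o" (length 1)


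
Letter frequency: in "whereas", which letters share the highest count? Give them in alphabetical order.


Word: "whereas"
Letter counts:
  'a': 1
  'e': 2
  'h': 1
  'r': 1
  's': 1
  'w': 1
Maximum count = 2
Most frequent = 'e' (2 times each)


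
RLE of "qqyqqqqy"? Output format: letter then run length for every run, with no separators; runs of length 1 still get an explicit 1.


String: "qqyqqqqy"
Scanning for consecutive runs:
  'q' x 2
  'y' x 1
  'q' x 4
  'y' x 1
RLE = "q2y1q4y1"


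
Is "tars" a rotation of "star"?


Word: "star", Candidate: "tars"
Method: check if candidate is substring of word+word
"starstar" contains "tars"? Yes
Is rotation = Yes


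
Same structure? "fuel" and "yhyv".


Pattern of "fuel": [0, 1, 2, 3]
Pattern of "yhyv": [0, 1, 0, 2]
Patterns do not match
Same pattern = No


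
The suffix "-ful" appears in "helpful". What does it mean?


Suffix: -ful
As in: helpful -> help + -ful
Meaning = full of


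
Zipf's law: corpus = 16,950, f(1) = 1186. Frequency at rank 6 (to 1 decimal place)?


Zipf's law: f(r) = f(1) / r
f(1) = 1186
f(6) = 1186 / 6
= 197.7 occurrences


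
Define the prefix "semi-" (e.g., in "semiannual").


Prefix: semi-
As in: semiannual -> semi- + annual
Meaning = half


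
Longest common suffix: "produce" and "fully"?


Word 1: "produce"
Word 2: "fully"
Comparing from end:
  Pos -1: 'e' != 'y' (stop)
LCS = "" (length 0)


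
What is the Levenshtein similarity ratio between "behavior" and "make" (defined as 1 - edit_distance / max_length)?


Word 1: "behavior" (length 8)
Word 2: "make" (length 4)
One optimal edit sequence:
  1. delete 'b'  (+1)
  2. delete 'e'  (+1)
  3. substitute 'h' -> 'm'  (+1)
  4. keep 'a'
  5. delete 'v'  (+1)
  6. delete 'i'  (+1)
  7. substitute 'o' -> 'k'  (+1)
  8. substitute 'r' -> 'e'  (+1)
Edit distance = 7
Max length = max(8, 4) = 8
Similarity = 1 - 7/8
= 0.1250


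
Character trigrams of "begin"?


Word: "begin" (length 5)
Number of trigrams = 5 - 3 + 1 = 3
  Position 0: "beg"
  Position 1: "egi"
  Position 2: "gin"
Trigrams = "beg", "egi", "gin"


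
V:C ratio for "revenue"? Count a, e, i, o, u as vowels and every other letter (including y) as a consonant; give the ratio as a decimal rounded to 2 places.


Word: "revenue"
Vowels (a,e,i,o,u): 4
Consonants: 3
Ratio = 4/3
= 1.33


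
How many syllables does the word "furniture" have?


Word: "furniture"
Syllable breakdown: fur-ni-ture
Counting: 3 parts
= 3 syllables


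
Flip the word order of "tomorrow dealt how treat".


Original: "tomorrow dealt how treat"
Words (1..n): tomorrow | dealt | how | treat
Reversed (n..1): treat | how | dealt | tomorrow
Result = "treat how dealt tomorrow"


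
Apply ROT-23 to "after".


Word: "after"
Shift: 23
Each letter → (letter + shift) mod 26:
  'a' (0) + 23 = 23 → 'x'
  'f' (5) + 23 = 2 → 'c'
  't' (19) + 23 = 16 → 'q'
  'e' (4) + 23 = 1 → 'b'
  'r' (17) + 23 = 14 → 'o'
Result = "xcqbo"


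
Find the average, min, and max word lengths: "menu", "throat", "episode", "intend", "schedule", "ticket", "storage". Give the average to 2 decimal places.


Lengths: "menu"=4, "throat"=6, "episode"=7, "intend"=6, "schedule"=8, "ticket"=6, "storage"=7
Sum = 44, Count = 7
Average = 44/7 = 6.29
= avg=6.29, min=4, max=8


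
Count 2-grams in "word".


Word: "word" (length 4)
Number of 2-grams = length - 2 + 1 = 4 - 2 + 1
= 3


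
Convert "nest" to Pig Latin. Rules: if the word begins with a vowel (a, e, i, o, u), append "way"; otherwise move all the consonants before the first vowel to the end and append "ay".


Word: "nest"
Starts with consonant(s) → move to end, add 'ay'
Consonant cluster: "n"
Pig Latin = "estnay"


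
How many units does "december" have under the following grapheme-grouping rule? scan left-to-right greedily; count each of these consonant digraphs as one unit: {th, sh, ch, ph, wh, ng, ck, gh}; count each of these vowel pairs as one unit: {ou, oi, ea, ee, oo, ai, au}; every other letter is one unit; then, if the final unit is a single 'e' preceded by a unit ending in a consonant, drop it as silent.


Word: "december" (8 letters)
Left-to-right scan:
  [1] 'd' (letter)
  [2] 'e' (letter)
  [3] 'c' (letter)
  [4] 'e' (letter)
  [5] 'm' (letter)
  [6] 'b' (letter)
  [7] 'e' (letter)
  [8] 'r' (letter)
Units from scan: 8
Sound units = 8 units


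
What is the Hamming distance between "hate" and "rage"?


Comparing character by character (same length = 4):
  Pos 0: 'h' vs 'r' !=
  Pos 1: 'a' vs 'a' =
  Pos 2: 't' vs 'g' !=
  Pos 3: 'e' vs 'e' =
Hamming distance = 2


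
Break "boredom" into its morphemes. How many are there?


Word: "boredom"
Morphemes: bore / -dom
Each morpheme carries meaning
= 2 morphemes


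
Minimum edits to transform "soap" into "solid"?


Word 1: "soap" (length 4)
Word 2: "solid" (length 5)
One optimal edit sequence (insert/delete/substitute each cost 1):
  1. keep 's'
  2. keep 'o'
  3. insert 'l'  (+1)
  4. substitute 'a' -> 'i'  (+1)
  5. substitute 'p' -> 'd'  (+1)
Total edit operations: 3
Edit distance = 3


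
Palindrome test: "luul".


Word: "luul"
Reversed: "luul"
Forward == Backward? luul == luul
Palindrome = Yes


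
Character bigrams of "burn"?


Word: "burn" (length 4)
Number of bigrams = 4 - 2 + 1 = 3
  Position 0: "bu"
  Position 1: "ur"
  Position 2: "rn"
Bigrams = "bu", "ur", "rn"


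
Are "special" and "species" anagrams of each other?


Word 1: "special" → sorted: aceilps
Word 2: "species" → sorted: ceeipss
Same letters? aceilps != ceeipss
Anagram = No


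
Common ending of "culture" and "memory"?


Word 1: "culture"
Word 2: "memory"
Comparing from end:
  Pos -1: 'e' != 'y' (stop)
LCS = "" (length 0)


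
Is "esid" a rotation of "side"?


Word: "side", Candidate: "esid"
Method: check if candidate is substring of word+word
"sideside" contains "esid"? Yes
Is rotation = Yes


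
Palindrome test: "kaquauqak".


Word: "kaquauqak"
Reversed: "kaquauqak"
Forward == Backward? kaquauqak == kaquauqak
Palindrome = Yes


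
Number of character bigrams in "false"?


Word: "false" (length 5)
Number of 2-grams = length - 2 + 1 = 5 - 2 + 1
= 4


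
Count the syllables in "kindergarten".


Word: "kindergarten"
Syllable breakdown: kin | der | gar | ten
Counting: 4 parts
= 4 syllables


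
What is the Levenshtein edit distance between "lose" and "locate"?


Word 1: "lose" (length 4)
Word 2: "locate" (length 6)
One optimal edit sequence (insert/delete/substitute each cost 1):
  1. keep 'l'
  2. keep 'o'
  3. insert 'c'  (+1)
  4. insert 'a'  (+1)
  5. substitute 's' -> 't'  (+1)
  6. keep 'e'
Total edit operations: 3
Edit distance = 3


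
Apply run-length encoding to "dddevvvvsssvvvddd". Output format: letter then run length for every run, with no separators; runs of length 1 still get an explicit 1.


String: "dddevvvvsssvvvddd"
Scanning for consecutive runs:
  'd' x 3
  'e' x 1
  'v' x 4
  's' x 3
  'v' x 3
  'd' x 3
RLE = "d3e1v4s3v3d3"


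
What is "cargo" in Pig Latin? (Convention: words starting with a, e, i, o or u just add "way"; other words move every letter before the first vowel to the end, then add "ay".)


Word: "cargo"
Starts with consonant(s) → move to end, add 'ay'
Consonant cluster: "c"
Pig Latin = "argocay"


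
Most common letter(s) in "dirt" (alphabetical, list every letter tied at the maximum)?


Word: "dirt"
Letter counts:
  'd': 1
  'i': 1
  'r': 1
  't': 1
Maximum count = 1
Most frequent = 'd', 'i', 'r', 't' (1 time each)


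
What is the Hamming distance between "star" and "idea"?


Comparing character by character (same length = 4):
  Pos 0: 's' vs 'i' !=
  Pos 1: 't' vs 'd' !=
  Pos 2: 'a' vs 'e' !=
  Pos 3: 'r' vs 'a' !=
Hamming distance = 4


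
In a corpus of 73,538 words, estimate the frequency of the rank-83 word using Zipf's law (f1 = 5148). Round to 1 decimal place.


Zipf's law: f(r) = f(1) / r
f(1) = 5148
f(83) = 5148 / 83
= 62.0 occurrences


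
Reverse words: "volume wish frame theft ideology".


Original: "volume wish frame theft ideology"
Words (1..n): volume | wish | frame | theft | ideology
Reversed (n..1): ideology | theft | frame | wish | volume
Result = "ideology theft frame wish volume"


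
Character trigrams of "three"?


Word: "three" (length 5)
Number of trigrams = 5 - 3 + 1 = 3
  Position 0: "thr"
  Position 1: "hre"
  Position 2: "ree"
Trigrams = "thr", "hre", "ree"


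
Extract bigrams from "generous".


Word: "generous" (length 8)
Number of bigrams = 8 - 2 + 1 = 7
  Position 0: "ge"
  Position 1: "en"
  Position 2: "ne"
  Position 3: "er"
  Position 4: "ro"
  Position 5: "ou"
  Position 6: "us"
Bigrams = "ge", "en", "ne", "er", "ro", "ou", "us"


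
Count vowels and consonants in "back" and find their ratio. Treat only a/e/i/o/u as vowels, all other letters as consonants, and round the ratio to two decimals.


Word: "back"
Vowels (a,e,i,o,u): 1
Consonants: 3
Ratio = 1/3
= 0.33


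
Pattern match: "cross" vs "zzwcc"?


Pattern of "cross": [0, 1, 2, 3, 3]
Pattern of "zzwcc": [0, 0, 1, 2, 2]
Patterns do not match
Same pattern = No


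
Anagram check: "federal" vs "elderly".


Word 1: "federal" → sorted: adeeflr
Word 2: "elderly" → sorted: deellry
Same letters? adeeflr != deellry
Anagram = No


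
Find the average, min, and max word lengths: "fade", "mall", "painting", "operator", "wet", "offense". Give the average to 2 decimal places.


Lengths: "fade"=4, "mall"=4, "painting"=8, "operator"=8, "wet"=3, "offense"=7
Sum = 34, Count = 6
Average = 34/6 = 5.67
= avg=5.67, min=3, max=8


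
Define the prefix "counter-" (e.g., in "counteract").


Prefix: counter-
Example: counteract = counter- + act
Meaning = against / opposite


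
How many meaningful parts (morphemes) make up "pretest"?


Word: "pretest"
Morphemes: pre- | test
Each morpheme carries meaning
= 2 morphemes


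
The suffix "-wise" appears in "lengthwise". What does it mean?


Suffix: -wise
Example: lengthwise = length + -wise
Meaning = in the manner of


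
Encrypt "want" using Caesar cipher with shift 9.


Word: "want"
Shift: 9
Each letter → (letter + shift) mod 26:
  'w' (22) + 9 = 5 → 'f'
  'a' (0) + 9 = 9 → 'j'
  'n' (13) + 9 = 22 → 'w'
  't' (19) + 9 = 2 → 'c'
Result = "fjwc"


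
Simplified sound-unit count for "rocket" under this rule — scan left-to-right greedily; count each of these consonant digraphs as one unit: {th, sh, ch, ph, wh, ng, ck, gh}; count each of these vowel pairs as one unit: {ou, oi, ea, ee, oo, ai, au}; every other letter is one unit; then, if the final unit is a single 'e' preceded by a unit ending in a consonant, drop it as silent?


Word: "rocket" (6 letters)
Left-to-right scan:
  (1) 'r' (letter)
  (2) 'o' (letter)
  (3) 'ck' (digraph)
  (4) 'e' (letter)
  (5) 't' (letter)
Units from scan: 5
Sound units = 5 units


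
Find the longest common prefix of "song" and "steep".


Word 1: "song"
Word 2: "steep"
Comparing from start:
  Pos 0: 's' == 's'
  Pos 1: 'o' != 't' (stop)
LCP = "s" (length 1)


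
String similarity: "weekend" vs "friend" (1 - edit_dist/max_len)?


Word 1: "weekend" (length 7)
Word 2: "friend" (length 6)
One optimal edit sequence:
  1. delete 'w'  (+1)
  2. substitute 'e' -> 'f'  (+1)
  3. substitute 'e' -> 'r'  (+1)
  4. substitute 'k' -> 'i'  (+1)
  5. keep 'e'
  6. keep 'n'
  7. keep 'd'
Edit distance = 4
Max length = max(7, 6) = 7
Similarity = 1 - 4/7
= 0.4286


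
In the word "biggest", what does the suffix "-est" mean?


Suffix: -est
Example: biggest = big + -est, with a spelling change
Meaning = most


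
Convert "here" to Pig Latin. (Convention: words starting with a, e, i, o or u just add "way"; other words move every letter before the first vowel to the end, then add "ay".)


Word: "here"
Starts with consonant(s) → move to end, add 'ay'
Consonant cluster: "h"
Pig Latin = "erehay"


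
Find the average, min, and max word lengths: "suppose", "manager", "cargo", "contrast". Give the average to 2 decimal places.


Lengths: "suppose"=7, "manager"=7, "cargo"=5, "contrast"=8
Sum = 27, Count = 4
Average = 27/4 = 6.75
= avg=6.75, min=5, max=8


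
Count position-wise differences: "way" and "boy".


Comparing character by character (same length = 3):
  Pos 0: 'w' vs 'b' !=
  Pos 1: 'a' vs 'o' !=
  Pos 2: 'y' vs 'y' =
Hamming distance = 2


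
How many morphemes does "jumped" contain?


Word: "jumped"
Morphemes: jump + -ed
Each morpheme carries meaning
= 2 morphemes


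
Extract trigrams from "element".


Word: "element" (length 7)
Number of trigrams = 7 - 3 + 1 = 5
  Position 0: "ele"
  Position 1: "lem"
  Position 2: "eme"
  Position 3: "men"
  Position 4: "ent"
Trigrams = "ele", "lem", "eme", "men", "ent"


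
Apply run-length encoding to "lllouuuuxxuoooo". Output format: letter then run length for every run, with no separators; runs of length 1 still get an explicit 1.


String: "lllouuuuxxuoooo"
Scanning for consecutive runs:
  'l' x 3
  'o' x 1
  'u' x 4
  'x' x 2
  'u' x 1
  'o' x 4
RLE = "l3o1u4x2u1o4"


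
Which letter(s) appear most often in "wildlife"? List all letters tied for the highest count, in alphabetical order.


Word: "wildlife"
Letter counts:
  'd': 1
  'e': 1
  'f': 1
  'i': 2
  'l': 2
  'w': 1
Maximum count = 2
Most frequent = 'i', 'l' (2 times each)


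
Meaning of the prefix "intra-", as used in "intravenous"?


Prefix: intra-
Example: intravenous (intra- + venous)
Meaning = within


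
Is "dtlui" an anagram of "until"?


Word 1: "until" → sorted: ilntu
Word 2: "dtlui" → sorted: diltu
Same letters? ilntu != diltu
Anagram = No


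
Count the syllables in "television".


Word: "television"
Syllable breakdown: tel | e | vi | sion
Counting: 4 parts
= 4 syllables


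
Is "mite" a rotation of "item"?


Word: "item", Candidate: "mite"
Method: check if candidate is substring of word+word
"itemitem" contains "mite"? Yes
Is rotation = Yes


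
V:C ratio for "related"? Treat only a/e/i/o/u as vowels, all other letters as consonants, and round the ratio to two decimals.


Word: "related"
Vowels (a,e,i,o,u): 3
Consonants: 4
Ratio = 3/4
= 0.75


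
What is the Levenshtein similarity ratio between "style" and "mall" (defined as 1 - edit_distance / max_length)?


Word 1: "style" (length 5)
Word 2: "mall" (length 4)
One optimal edit sequence:
  1. delete 's'  (+1)
  2. substitute 't' -> 'm'  (+1)
  3. substitute 'y' -> 'a'  (+1)
  4. keep 'l'
  5. substitute 'e' -> 'l'  (+1)
Edit distance = 4
Max length = max(5, 4) = 5
Similarity = 1 - 4/5
= 0.2000


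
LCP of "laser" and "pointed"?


Word 1: "laser"
Word 2: "pointed"
Comparing from start:
  Pos 0: 'l' != 'p' (stop)
LCP = "" (length 0)


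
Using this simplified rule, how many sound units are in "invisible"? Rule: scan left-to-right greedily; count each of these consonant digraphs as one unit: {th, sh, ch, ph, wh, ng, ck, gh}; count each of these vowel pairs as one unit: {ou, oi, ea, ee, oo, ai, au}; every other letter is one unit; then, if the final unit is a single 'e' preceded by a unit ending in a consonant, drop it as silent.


Word: "invisible" (9 letters)
Left-to-right scan:
  1. 'i' (letter)
  2. 'n' (letter)
  3. 'v' (letter)
  4. 'i' (letter)
  5. 's' (letter)
  6. 'i' (letter)
  7. 'b' (letter)
  8. 'l' (letter)
  9. 'e' (letter)
Units from scan: 9
Final unit is 'e' after a consonant -> drop as silent (-1)
Sound units = 8 units


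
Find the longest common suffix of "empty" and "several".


Word 1: "empty"
Word 2: "several"
Comparing from end:
  Pos -1: 'y' != 'l' (stop)
LCS = "" (length 0)


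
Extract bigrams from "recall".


Word: "recall" (length 6)
Number of bigrams = 6 - 2 + 1 = 5
  Position 0: "re"
  Position 1: "ec"
  Position 2: "ca"
  Position 3: "al"
  Position 4: "ll"
Bigrams = "re", "ec", "ca", "al", "ll"


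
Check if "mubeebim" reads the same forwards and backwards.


Word: "mubeebim"
Reversed: "mibeebum"
Forward == Backward? mubeebim != mibeebum
Palindrome = No


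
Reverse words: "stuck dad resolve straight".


Original: "stuck dad resolve straight"
Words (1..n): stuck | dad | resolve | straight
Reversed (n..1): straight | resolve | dad | stuck
Result = "straight resolve dad stuck"


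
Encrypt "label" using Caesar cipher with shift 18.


Word: "label"
Shift: 18
Each letter → (letter + shift) mod 26:
  'l' (11) + 18 = 3 → 'd'
  'a' (0) + 18 = 18 → 's'
  'b' (1) + 18 = 19 → 't'
  'e' (4) + 18 = 22 → 'w'
  'l' (11) + 18 = 3 → 'd'
Result = "dstwd"


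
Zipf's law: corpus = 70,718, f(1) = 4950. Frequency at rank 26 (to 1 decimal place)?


Zipf's law: f(r) = f(1) / r
f(1) = 4950
f(26) = 4950 / 26
= 190.4 occurrences


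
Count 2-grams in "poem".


Word: "poem" (length 4)
Number of 2-grams = length - 2 + 1 = 4 - 2 + 1
= 3


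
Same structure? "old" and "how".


Pattern of "old": [0, 1, 2]
Pattern of "how": [0, 1, 2]
Patterns match
Same pattern = Yes


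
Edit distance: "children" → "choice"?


Word 1: "children" (length 8)
Word 2: "choice" (length 6)
One optimal edit sequence (insert/delete/substitute each cost 1):
  1. keep 'c'
  2. keep 'h'
  3. delete 'i'  (+1)
  4. substitute 'l' -> 'o'  (+1)
  5. substitute 'd' -> 'i'  (+1)
  6. substitute 'r' -> 'c'  (+1)
  7. keep 'e'
  8. delete 'n'  (+1)
Total edit operations: 5
Edit distance = 5


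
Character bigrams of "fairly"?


Word: "fairly" (length 6)
Number of bigrams = 6 - 2 + 1 = 5
  Position 0: "fa"
  Position 1: "ai"
  Position 2: "ir"
  Position 3: "rl"
  Position 4: "ly"
Bigrams = "fa", "ai", "ir", "rl", "ly"


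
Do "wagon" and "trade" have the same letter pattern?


Pattern of "wagon": [0, 1, 2, 3, 4]
Pattern of "trade": [0, 1, 2, 3, 4]
Patterns match
Same pattern = Yes


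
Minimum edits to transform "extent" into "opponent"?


Word 1: "extent" (length 6)
Word 2: "opponent" (length 8)
One optimal edit sequence (insert/delete/substitute each cost 1):
  1. insert 'o'  (+1)
  2. insert 'p'  (+1)
  3. substitute 'e' -> 'p'  (+1)
  4. substitute 'x' -> 'o'  (+1)
  5. substitute 't' -> 'n'  (+1)
  6. keep 'e'
  7. keep 'n'
  8. keep 't'
Total edit operations: 5
Edit distance = 5


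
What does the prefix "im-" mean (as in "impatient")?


Prefix: im-
As in: impatient -> im- + patient
Meaning = not / into


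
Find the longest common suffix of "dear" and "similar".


Word 1: "dear"
Word 2: "similar"
Comparing from end:
  Pos -1: 'r' == 'r'
  Pos -2: 'a' == 'a'
  Pos -3: 'e' != 'l' (stop)
LCS = "ar" (length 2)


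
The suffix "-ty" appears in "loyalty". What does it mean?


Suffix: -ty
As in: loyalty -> loyal + -ty
Meaning = quality of


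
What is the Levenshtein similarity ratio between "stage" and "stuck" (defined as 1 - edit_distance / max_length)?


Word 1: "stage" (length 5)
Word 2: "stuck" (length 5)
One optimal edit sequence:
  1. keep 's'
  2. keep 't'
  3. substitute 'a' -> 'u'  (+1)
  4. substitute 'g' -> 'c'  (+1)
  5. substitute 'e' -> 'k'  (+1)
Edit distance = 3
Max length = max(5, 5) = 5
Similarity = 1 - 3/5
= 0.4000


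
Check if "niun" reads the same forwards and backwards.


Word: "niun"
Reversed: "nuin"
Forward == Backward? niun != nuin
Palindrome = No


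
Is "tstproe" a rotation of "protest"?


Word: "protest", Candidate: "tstproe"
Method: check if candidate is substring of word+word
"protestprotest" contains "tstproe"? No
Is rotation = No


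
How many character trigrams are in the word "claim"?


Word: "claim" (length 5)
Number of 3-grams = length - 3 + 1 = 5 - 3 + 1
= 3


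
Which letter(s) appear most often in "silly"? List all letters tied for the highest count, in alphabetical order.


Word: "silly"
Letter counts:
  'i': 1
  'l': 2
  's': 1
  'y': 1
Maximum count = 2
Most frequent = 'l' (2 times each)


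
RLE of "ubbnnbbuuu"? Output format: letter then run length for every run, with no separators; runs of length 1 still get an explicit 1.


String: "ubbnnbbuuu"
Scanning for consecutive runs:
  'u' x 1
  'b' x 2
  'n' x 2
  'b' x 2
  'u' x 3
RLE = "u1b2n2b2u3"


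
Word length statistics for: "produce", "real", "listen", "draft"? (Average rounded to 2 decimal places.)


Lengths: "produce"=7, "real"=4, "listen"=6, "draft"=5
Sum = 22, Count = 4
Average = 22/4 = 5.50
= avg=5.50, min=4, max=7


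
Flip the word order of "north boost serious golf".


Original: "north boost serious golf"
Words (1..n): north | boost | serious | golf
Reversed (n..1): golf | serious | boost | north
Result = "golf serious boost north"


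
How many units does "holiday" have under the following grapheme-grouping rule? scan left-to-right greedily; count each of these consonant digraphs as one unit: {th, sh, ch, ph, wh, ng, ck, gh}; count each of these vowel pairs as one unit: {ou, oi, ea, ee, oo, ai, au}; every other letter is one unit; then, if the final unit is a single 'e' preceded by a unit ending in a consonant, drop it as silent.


Word: "holiday" (7 letters)
Left-to-right scan:
  [1] 'h' (letter)
  [2] 'o' (letter)
  [3] 'l' (letter)
  [4] 'i' (letter)
  [5] 'd' (letter)
  [6] 'a' (letter)
  [7] 'y' (letter)
Units from scan: 7
Sound units = 7 units


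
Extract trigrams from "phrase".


Word: "phrase" (length 6)
Number of trigrams = 6 - 3 + 1 = 4
  Position 0: "phr"
  Position 1: "hra"
  Position 2: "ras"
  Position 3: "ase"
Trigrams = "phr", "hra", "ras", "ase"


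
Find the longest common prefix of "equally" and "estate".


Word 1: "equally"
Word 2: "estate"
Comparing from start:
  Pos 0: 'e' == 'e'
  Pos 1: 'q' != 's' (stop)
LCP = "e" (length 1)


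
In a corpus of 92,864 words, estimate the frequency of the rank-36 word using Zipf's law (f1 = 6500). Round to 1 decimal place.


Zipf's law: f(r) = f(1) / r
f(1) = 6500
f(36) = 6500 / 36
= 180.6 occurrences


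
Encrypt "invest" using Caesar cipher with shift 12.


Word: "invest"
Shift: 12
Each letter → (letter + shift) mod 26:
  'i' (8) + 12 = 20 → 'u'
  'n' (13) + 12 = 25 → 'z'
  'v' (21) + 12 = 7 → 'h'
  'e' (4) + 12 = 16 → 'q'
  's' (18) + 12 = 4 → 'e'
  't' (19) + 12 = 5 → 'f'
Result = "uzhqef"


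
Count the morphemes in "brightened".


Word: "brightened"
Morphemes: bright / -en / -ed
Each morpheme carries meaning
= 3 morphemes


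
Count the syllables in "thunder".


Word: "thunder"
Syllable breakdown: thun · der
Counting: 2 parts
= 2 syllables


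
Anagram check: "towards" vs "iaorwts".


Word 1: "towards" → sorted: adorstw
Word 2: "iaorwts" → sorted: aiorstw
Same letters? adorstw != aiorstw
Anagram = No


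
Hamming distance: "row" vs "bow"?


Comparing character by character (same length = 3):
  Pos 0: 'r' vs 'b' !=
  Pos 1: 'o' vs 'o' =
  Pos 2: 'w' vs 'w' =
Hamming distance = 1


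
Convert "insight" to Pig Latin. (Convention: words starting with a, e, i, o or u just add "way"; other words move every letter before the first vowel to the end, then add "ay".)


Word: "insight"
Starts with vowel → add 'way'
Pig Latin = "insightway"


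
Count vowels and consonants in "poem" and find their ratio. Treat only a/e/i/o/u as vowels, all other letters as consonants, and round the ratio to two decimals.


Word: "poem"
Vowels (a,e,i,o,u): 2
Consonants: 2
Ratio = 2/2
= 1.00


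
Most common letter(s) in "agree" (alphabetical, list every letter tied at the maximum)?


Word: "agree"
Letter counts:
  'a': 1
  'e': 2
  'g': 1
  'r': 1
Maximum count = 2
Most frequent = 'e' (2 times each)


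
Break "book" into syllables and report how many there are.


Word: "book"
Syllable breakdown: book
Counting: 1 part
= 1 syllable


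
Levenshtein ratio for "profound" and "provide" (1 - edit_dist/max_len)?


Word 1: "profound" (length 8)
Word 2: "provide" (length 7)
One optimal edit sequence:
  1. keep 'p'
  2. keep 'r'
  3. keep 'o'
  4. delete 'f'  (+1)
  5. substitute 'o' -> 'v'  (+1)
  6. substitute 'u' -> 'i'  (+1)
  7. substitute 'n' -> 'd'  (+1)
  8. substitute 'd' -> 'e'  (+1)
Edit distance = 5
Max length = max(8, 7) = 8
Similarity = 1 - 5/8
= 0.3750


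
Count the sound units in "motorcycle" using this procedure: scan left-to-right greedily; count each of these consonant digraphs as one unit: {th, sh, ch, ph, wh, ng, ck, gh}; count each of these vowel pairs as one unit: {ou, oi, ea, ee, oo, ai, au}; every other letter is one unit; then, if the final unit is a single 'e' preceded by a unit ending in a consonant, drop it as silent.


Word: "motorcycle" (10 letters)
Left-to-right scan:
  [1] 'm' (letter)
  [2] 'o' (letter)
  [3] 't' (letter)
  [4] 'o' (letter)
  [5] 'r' (letter)
  [6] 'c' (letter)
  [7] 'y' (letter)
  [8] 'c' (letter)
  [9] 'l' (letter)
  [10] 'e' (letter)
Units from scan: 10
Final unit is 'e' after a consonant -> drop as silent (-1)
Sound units = 9 units


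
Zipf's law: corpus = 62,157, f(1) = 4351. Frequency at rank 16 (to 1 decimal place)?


Zipf's law: f(r) = f(1) / r
f(1) = 4351
f(16) = 4351 / 16
= 271.9 occurrences


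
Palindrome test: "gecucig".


Word: "gecucig"
Reversed: "gicuceg"
Forward == Backward? gecucig != gicuceg
Palindrome = No


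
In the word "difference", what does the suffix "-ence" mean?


Suffix: -ence
Example: difference = differ + -ence
Meaning = state of


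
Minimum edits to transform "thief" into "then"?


Word 1: "thief" (length 5)
Word 2: "then" (length 4)
One optimal edit sequence (insert/delete/substitute each cost 1):
  1. keep 't'
  2. keep 'h'
  3. delete 'i'  (+1)
  4. keep 'e'
  5. substitute 'f' -> 'n'  (+1)
Total edit operations: 2
Edit distance = 2


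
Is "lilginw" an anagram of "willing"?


Word 1: "willing" → sorted: giillnw
Word 2: "lilginw" → sorted: giillnw
Same letters? giillnw == giillnw
Anagram = Yes


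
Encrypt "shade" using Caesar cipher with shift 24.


Word: "shade"
Shift: 24
Each letter → (letter + shift) mod 26:
  's' (18) + 24 = 16 → 'q'
  'h' (7) + 24 = 5 → 'f'
  'a' (0) + 24 = 24 → 'y'
  'd' (3) + 24 = 1 → 'b'
  'e' (4) + 24 = 2 → 'c'
Result = "qfybc"


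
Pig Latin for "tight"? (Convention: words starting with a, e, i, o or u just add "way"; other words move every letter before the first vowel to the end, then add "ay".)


Word: "tight"
Starts with consonant(s) → move to end, add 'ay'
Consonant cluster: "t"
Pig Latin = "ighttay"


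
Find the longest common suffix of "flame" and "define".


Word 1: "flame"
Word 2: "define"
Comparing from end:
  Pos -1: 'e' == 'e'
  Pos -2: 'm' != 'n' (stop)
LCS = "e" (length 1)


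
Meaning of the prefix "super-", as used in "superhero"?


Prefix: super-
As in: superhero -> super- + hero
Meaning = above / beyond


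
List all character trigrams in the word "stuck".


Word: "stuck" (length 5)
Number of trigrams = 5 - 3 + 1 = 3
  Position 0: "stu"
  Position 1: "tuc"
  Position 2: "uck"
Trigrams = "stu", "tuc", "uck"


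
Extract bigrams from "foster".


Word: "foster" (length 6)
Number of bigrams = 6 - 2 + 1 = 5
  Position 0: "fo"
  Position 1: "os"
  Position 2: "st"
  Position 3: "te"
  Position 4: "er"
Bigrams = "fo", "os", "st", "te", "er"


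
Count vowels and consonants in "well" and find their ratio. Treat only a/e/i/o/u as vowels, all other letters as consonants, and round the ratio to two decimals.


Word: "well"
Vowels (a,e,i,o,u): 1
Consonants: 3
Ratio = 1/3
= 0.33


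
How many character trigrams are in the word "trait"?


Word: "trait" (length 5)
Number of 3-grams = length - 3 + 1 = 5 - 3 + 1
= 3


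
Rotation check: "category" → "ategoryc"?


Word: "category", Candidate: "ategoryc"
Method: check if candidate is substring of word+word
"categorycategory" contains "ategoryc"? Yes
Is rotation = Yes


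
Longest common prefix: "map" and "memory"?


Word 1: "map"
Word 2: "memory"
Comparing from start:
  Pos 0: 'm' == 'm'
  Pos 1: 'a' != 'e' (stop)
LCP = "m" (length 1)


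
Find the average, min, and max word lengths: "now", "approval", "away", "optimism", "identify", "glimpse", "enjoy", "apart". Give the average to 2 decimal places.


Lengths: "now"=3, "approval"=8, "away"=4, "optimism"=8, "identify"=8, "glimpse"=7, "enjoy"=5, "apart"=5
Sum = 48, Count = 8
Average = 48/8 = 6.00
= avg=6.00, min=3, max=8


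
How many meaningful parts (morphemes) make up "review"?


Word: "review"
Morphemes: re- + view
Each morpheme carries meaning
= 2 morphemes


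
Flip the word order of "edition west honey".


Original: "edition west honey"
Words (1..n): edition | west | honey
Reversed (n..1): honey | west | edition
Result = "honey west edition"


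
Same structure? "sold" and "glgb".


Pattern of "sold": [0, 1, 2, 3]
Pattern of "glgb": [0, 1, 0, 2]
Patterns do not match
Same pattern = No


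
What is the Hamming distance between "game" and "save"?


Comparing character by character (same length = 4):
  Pos 0: 'g' vs 's' !=
  Pos 1: 'a' vs 'a' =
  Pos 2: 'm' vs 'v' !=
  Pos 3: 'e' vs 'e' =
Hamming distance = 2


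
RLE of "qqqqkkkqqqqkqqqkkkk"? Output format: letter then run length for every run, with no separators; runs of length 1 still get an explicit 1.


String: "qqqqkkkqqqqkqqqkkkk"
Scanning for consecutive runs:
  'q' x 4
  'k' x 3
  'q' x 4
  'k' x 1
  'q' x 3
  'k' x 4
RLE = "q4k3q4k1q3k4"


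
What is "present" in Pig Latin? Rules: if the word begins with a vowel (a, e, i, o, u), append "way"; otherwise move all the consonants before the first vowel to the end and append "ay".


Word: "present"
Starts with consonant(s) → move to end, add 'ay'
Consonant cluster: "pr"
Pig Latin = "esentpray"


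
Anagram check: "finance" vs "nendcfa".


Word 1: "finance" → sorted: acefinn
Word 2: "nendcfa" → sorted: acdefnn
Same letters? acefinn != acdefnn
Anagram = No


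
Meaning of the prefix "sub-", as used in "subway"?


Prefix: sub-
Example: subway (sub- + way)
Meaning = under / below


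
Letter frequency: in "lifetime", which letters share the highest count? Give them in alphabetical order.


Word: "lifetime"
Letter counts:
  'e': 2
  'f': 1
  'i': 2
  'l': 1
  'm': 1
  't': 1
Maximum count = 2
Most frequent = 'e', 'i' (2 times each)


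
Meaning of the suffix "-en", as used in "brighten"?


Suffix: -en
As in: brighten -> bright + -en
Meaning = to make / become


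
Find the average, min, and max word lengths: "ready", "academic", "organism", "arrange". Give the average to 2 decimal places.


Lengths: "ready"=5, "academic"=8, "organism"=8, "arrange"=7
Sum = 28, Count = 4
Average = 28/4 = 7.00
= avg=7.00, min=5, max=8


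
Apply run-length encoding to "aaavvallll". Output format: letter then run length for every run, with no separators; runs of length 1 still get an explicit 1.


String: "aaavvallll"
Scanning for consecutive runs:
  'a' x 3
  'v' x 2
  'a' x 1
  'l' x 4
RLE = "a3v2a1l4"


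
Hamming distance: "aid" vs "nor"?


Comparing character by character (same length = 3):
  Pos 0: 'a' vs 'n' !=
  Pos 1: 'i' vs 'o' !=
  Pos 2: 'd' vs 'r' !=
Hamming distance = 3


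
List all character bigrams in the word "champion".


Word: "champion" (length 8)
Number of bigrams = 8 - 2 + 1 = 7
  Position 0: "ch"
  Position 1: "ha"
  Position 2: "am"
  Position 3: "mp"
  Position 4: "pi"
  Position 5: "io"
  Position 6: "on"
Bigrams = "ch", "ha", "am", "mp", "pi", "io", "on"


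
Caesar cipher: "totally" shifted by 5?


Word: "totally"
Shift: 5
Each letter → (letter + shift) mod 26:
  't' (19) + 5 = 24 → 'y'
  'o' (14) + 5 = 19 → 't'
  't' (19) + 5 = 24 → 'y'
  'a' (0) + 5 = 5 → 'f'
  'l' (11) + 5 = 16 → 'q'
  'l' (11) + 5 = 16 → 'q'
  'y' (24) + 5 = 3 → 'd'
Result = "ytyfqqd"


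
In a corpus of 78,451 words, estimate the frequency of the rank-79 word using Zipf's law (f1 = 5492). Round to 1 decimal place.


Zipf's law: f(r) = f(1) / r
f(1) = 5492
f(79) = 5492 / 79
= 69.5 occurrences


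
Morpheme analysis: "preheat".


Word: "preheat"
Morphemes: pre- / heat
Each morpheme carries meaning
= 2 morphemes


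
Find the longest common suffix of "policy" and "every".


Word 1: "policy"
Word 2: "every"
Comparing from end:
  Pos -1: 'y' == 'y'
  Pos -2: 'c' != 'r' (stop)
LCS = "y" (length 1)


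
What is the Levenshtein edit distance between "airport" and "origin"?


Word 1: "airport" (length 7)
Word 2: "origin" (length 6)
One optimal edit sequence (insert/delete/substitute each cost 1):
  1. delete 'a'  (+1)
  2. substitute 'i' -> 'o'  (+1)
  3. keep 'r'
  4. substitute 'p' -> 'i'  (+1)
  5. substitute 'o' -> 'g'  (+1)
  6. substitute 'r' -> 'i'  (+1)
  7. substitute 't' -> 'n'  (+1)
Total edit operations: 6
Edit distance = 6


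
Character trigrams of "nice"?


Word: "nice" (length 4)
Number of trigrams = 4 - 3 + 1 = 2
  Position 0: "nic"
  Position 1: "ice"
Trigrams = "nic", "ice"


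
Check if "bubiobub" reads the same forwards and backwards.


Word: "bubiobub"
Reversed: "buboibub"
Forward == Backward? bubiobub != buboibub
Palindrome = No


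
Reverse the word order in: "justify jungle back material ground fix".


Original: "justify jungle back material ground fix"
Words (1..n): justify | jungle | back | material | ground | fix
Reversed (n..1): fix | ground | material | back | jungle | justify
Result = "fix ground material back jungle justify"


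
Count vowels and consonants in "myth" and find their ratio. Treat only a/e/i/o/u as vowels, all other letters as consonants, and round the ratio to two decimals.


Word: "myth"
Vowels (a,e,i,o,u): 0
Consonants: 4
Ratio = 0/4
= 0.00


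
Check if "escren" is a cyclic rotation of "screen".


Word: "screen", Candidate: "escren"
Method: check if candidate is substring of word+word
"screenscreen" contains "escren"? No
Is rotation = No


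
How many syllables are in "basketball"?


Word: "basketball"
Syllable breakdown: bas | ket | ball
Counting: 3 parts
= 3 syllables


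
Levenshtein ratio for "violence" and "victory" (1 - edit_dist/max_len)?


Word 1: "violence" (length 8)
Word 2: "victory" (length 7)
One optimal edit sequence:
  1. keep 'v'
  2. keep 'i'
  3. delete 'o'  (+1)
  4. substitute 'l' -> 'c'  (+1)
  5. substitute 'e' -> 't'  (+1)
  6. substitute 'n' -> 'o'  (+1)
  7. substitute 'c' -> 'r'  (+1)
  8. substitute 'e' -> 'y'  (+1)
Edit distance = 6
Max length = max(8, 7) = 8
Similarity = 1 - 6/8
= 0.2500


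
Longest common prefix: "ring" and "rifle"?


Word 1: "ring"
Word 2: "rifle"
Comparing from start:
  Pos 0: 'r' == 'r'
  Pos 1: 'i' == 'i'
  Pos 2: 'n' != 'f' (stop)
LCP = "ri" (length 2)


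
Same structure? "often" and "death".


Pattern of "often": [0, 1, 2, 3, 4]
Pattern of "death": [0, 1, 2, 3, 4]
Patterns match
Same pattern = Yes


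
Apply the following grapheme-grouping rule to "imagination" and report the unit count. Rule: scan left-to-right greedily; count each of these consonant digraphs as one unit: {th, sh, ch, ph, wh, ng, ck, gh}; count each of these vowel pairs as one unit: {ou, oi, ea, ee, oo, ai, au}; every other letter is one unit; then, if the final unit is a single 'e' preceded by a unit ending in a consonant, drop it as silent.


Word: "imagination" (11 letters)
Left-to-right scan:
  1. 'i' (letter)
  2. 'm' (letter)
  3. 'a' (letter)
  4. 'g' (letter)
  5. 'i' (letter)
  6. 'n' (letter)
  7. 'a' (letter)
  8. 't' (letter)
  9. 'i' (letter)
  10. 'o' (letter)
  11. 'n' (letter)
Units from scan: 11
Sound units = 11 units


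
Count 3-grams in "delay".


Word: "delay" (length 5)
Number of 3-grams = length - 3 + 1 = 5 - 3 + 1
= 3


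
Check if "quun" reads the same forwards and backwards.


Word: "quun"
Reversed: "nuuq"
Forward == Backward? quun != nuuq
Palindrome = No


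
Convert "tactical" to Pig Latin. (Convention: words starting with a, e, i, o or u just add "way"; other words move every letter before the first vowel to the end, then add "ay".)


Word: "tactical"
Starts with consonant(s) → move to end, add 'ay'
Consonant cluster: "t"
Pig Latin = "acticaltay"


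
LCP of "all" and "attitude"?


Word 1: "all"
Word 2: "attitude"
Comparing from start:
  Pos 0: 'a' == 'a'
  Pos 1: 'l' != 't' (stop)
LCP = "a" (length 1)


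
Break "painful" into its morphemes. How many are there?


Word: "painful"
Morphemes: pain / -ful
Each morpheme carries meaning
= 2 morphemes


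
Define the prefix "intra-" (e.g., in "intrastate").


Prefix: intra-
As in: intrastate -> intra- + state
Meaning = within


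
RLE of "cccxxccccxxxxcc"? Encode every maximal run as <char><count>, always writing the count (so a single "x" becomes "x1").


String: "cccxxccccxxxxcc"
Scanning for consecutive runs:
  'c' x 3
  'x' x 2
  'c' x 4
  'x' x 4
  'c' x 2
RLE = "c3x2c4x4c2"


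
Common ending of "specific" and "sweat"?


Word 1: "specific"
Word 2: "sweat"
Comparing from end:
  Pos -1: 'c' != 't' (stop)
LCS = "" (length 0)


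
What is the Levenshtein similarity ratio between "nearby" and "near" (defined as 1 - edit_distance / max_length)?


Word 1: "nearby" (length 6)
Word 2: "near" (length 4)
One optimal edit sequence:
  1. keep 'n'
  2. keep 'e'
  3. keep 'a'
  4. keep 'r'
  5. delete 'b'  (+1)
  6. delete 'y'  (+1)
Edit distance = 2
Max length = max(6, 4) = 6
Similarity = 1 - 2/6
= 0.6667


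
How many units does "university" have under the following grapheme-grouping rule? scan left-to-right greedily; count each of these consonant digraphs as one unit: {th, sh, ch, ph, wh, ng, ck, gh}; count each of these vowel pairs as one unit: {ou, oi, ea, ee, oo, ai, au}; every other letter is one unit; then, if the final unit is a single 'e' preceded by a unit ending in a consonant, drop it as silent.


Word: "university" (10 letters)
Left-to-right scan:
  1. 'u' (letter)
  2. 'n' (letter)
  3. 'i' (letter)
  4. 'v' (letter)
  5. 'e' (letter)
  6. 'r' (letter)
  7. 's' (letter)
  8. 'i' (letter)
  9. 't' (letter)
  10. 'y' (letter)
Units from scan: 10
Sound units = 10 units
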